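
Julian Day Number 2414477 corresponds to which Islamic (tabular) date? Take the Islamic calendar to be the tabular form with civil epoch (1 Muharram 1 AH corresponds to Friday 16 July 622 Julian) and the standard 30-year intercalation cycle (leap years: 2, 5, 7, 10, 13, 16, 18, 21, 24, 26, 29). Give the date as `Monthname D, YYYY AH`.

The Gregorian equivalent of JDN 2414477 is 6 July 1898.
In the tabular Islamic calendar that day is Safar 16, 1316 AH.

Safar 16, 1316 AH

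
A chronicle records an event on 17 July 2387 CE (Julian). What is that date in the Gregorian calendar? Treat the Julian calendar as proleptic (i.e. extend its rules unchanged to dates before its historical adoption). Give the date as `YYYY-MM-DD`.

2387-08-02

The Julian–Gregorian offset here is 16 days (Julian trailing).
17 July 2387 Julian + 16 days → 2 August 2387 Gregorian.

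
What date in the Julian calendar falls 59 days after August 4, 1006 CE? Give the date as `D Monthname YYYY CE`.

2 October 1006 CE

JDN of August 4, 1006 CE = 2088715.
2088715 + 59 = 2088774.
JDN 2088774 in the Julian calendar is 2 October 1006 CE.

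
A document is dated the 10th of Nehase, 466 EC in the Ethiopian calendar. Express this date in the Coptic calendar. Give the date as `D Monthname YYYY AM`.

Julian Day Number of the source date = 1894401.
Converting JDN 1894401 to the Coptic calendar gives 10 Mesori 190 AM.

10 Mesori 190 AM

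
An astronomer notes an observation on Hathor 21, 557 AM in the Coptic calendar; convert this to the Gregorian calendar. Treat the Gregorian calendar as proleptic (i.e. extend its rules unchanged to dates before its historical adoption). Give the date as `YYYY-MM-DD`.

0840-11-21

Both dates share Julian Day Number 2028189; in the Gregorian calendar that is 21 November 840 CE.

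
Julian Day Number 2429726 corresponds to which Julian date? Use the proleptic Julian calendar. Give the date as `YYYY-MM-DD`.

1940-03-24

The Gregorian equivalent of JDN 2429726 is 6 April 1940.
In the Julian calendar that day is 1940-03-24.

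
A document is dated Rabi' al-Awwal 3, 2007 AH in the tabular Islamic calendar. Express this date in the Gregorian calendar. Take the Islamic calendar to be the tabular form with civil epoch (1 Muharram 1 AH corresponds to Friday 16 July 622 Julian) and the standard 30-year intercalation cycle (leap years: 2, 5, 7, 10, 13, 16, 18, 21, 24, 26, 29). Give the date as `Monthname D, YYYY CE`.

Julian Day Number of the source date = 2659361.
Converting JDN 2659361 to the Gregorian calendar gives 24 December 2568 CE.

December 24, 2568 CE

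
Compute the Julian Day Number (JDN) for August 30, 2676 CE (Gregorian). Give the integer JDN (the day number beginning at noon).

2698691

JDN 2451545 is 1 January 2000 CE (Gregorian); the target day is +247146 days from there, so JDN = 2698691.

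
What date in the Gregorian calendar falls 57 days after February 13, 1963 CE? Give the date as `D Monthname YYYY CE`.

Counting 57 days forward from JDN 2438074 reaches JDN 2438131, which is 11 April 1963 CE.

11 April 1963 CE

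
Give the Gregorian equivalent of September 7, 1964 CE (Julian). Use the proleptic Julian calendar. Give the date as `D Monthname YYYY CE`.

20 September 1964 CE

At this point the Julian calendar is 13 days behind the Gregorian.
7 September 1964 Julian + 13 days → 20 September 1964 Gregorian.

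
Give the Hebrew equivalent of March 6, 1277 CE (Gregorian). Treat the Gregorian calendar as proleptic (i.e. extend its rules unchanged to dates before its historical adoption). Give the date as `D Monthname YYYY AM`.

23 Adar 5037 AM

Both dates share Julian Day Number 2187540; in the Hebrew calendar that is 23 Adar 5037 AM.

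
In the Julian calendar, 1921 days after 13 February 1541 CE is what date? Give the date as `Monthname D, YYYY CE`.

The starting date is JDN 2283952; 2283952 + 1921 = 2285873.
JDN 2285873 corresponds to May 19, 1546 CE.

May 19, 1546 CE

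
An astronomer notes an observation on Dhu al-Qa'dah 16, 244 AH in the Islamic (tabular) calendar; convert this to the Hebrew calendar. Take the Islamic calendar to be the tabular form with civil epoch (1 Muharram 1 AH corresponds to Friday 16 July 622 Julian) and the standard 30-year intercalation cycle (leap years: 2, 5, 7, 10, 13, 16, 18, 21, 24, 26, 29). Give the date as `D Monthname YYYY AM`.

Julian Day Number of the source date = 2034861.
Converting JDN 2034861 to the Hebrew calendar gives 16 Adar 4619 AM.

16 Adar 4619 AM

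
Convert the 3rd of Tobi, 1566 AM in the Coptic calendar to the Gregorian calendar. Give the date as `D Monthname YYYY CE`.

10 January 1850 CE

Julian Day Number of the source date = 2396768.
Converting JDN 2396768 to the Gregorian calendar gives 10 January 1850 CE.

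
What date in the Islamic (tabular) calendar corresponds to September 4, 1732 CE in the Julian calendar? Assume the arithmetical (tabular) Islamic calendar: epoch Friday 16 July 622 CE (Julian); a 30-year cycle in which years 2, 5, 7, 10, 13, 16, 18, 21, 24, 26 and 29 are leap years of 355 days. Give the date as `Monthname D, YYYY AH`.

Julian Day Number of the source date = 2353918.
Converting JDN 2353918 to the tabular Islamic calendar gives 25 Rabi' al-Awwal 1145 AH.

Rabi' al-Awwal 25, 1145 AH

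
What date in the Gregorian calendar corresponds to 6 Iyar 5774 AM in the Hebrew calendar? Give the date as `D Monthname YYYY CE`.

Julian Day Number of the source date = 2456784.
Converting JDN 2456784 to the Gregorian calendar gives 6 May 2014 CE.

6 May 2014 CE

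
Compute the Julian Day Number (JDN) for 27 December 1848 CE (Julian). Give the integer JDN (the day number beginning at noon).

2396401

In the Gregorian calendar the same day is 8 January 1849.
JDN 2451545 is 1 January 2000 CE (Gregorian); the target day is −55144 days from there, so JDN = 2396401.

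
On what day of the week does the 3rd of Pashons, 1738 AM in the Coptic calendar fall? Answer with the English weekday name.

This is JDN 2459711 (11 May 2022 Gregorian).
Since JDN mod 7 = 2 (0 = Monday), the day is Wednesday.

Wednesday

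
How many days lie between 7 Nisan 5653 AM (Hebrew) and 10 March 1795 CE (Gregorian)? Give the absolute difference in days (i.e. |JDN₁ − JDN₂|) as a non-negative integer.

35808

First date → JDN 2412547; second date → JDN 2376739.
The interval is |2412547 − 2376739| = 35808 days.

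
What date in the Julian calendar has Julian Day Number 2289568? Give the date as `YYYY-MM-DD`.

The proleptic Gregorian equivalent of JDN 2289568 is 10 July 1556.
In the Julian calendar that day is 1556-06-30.

1556-06-30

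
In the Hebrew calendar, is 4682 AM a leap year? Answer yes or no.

yes

Hebrew year 4682 is year 8 of its 19-year Metonic cycle; leap years are at positions 3, 6, 8, 11, 14, 17, 19, so it is a leap year (13 months).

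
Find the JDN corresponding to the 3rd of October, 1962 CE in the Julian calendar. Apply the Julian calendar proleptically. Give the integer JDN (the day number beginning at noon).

In the Gregorian calendar the same day is 16 October 1962.
JDN 2451545 is 1 January 2000 CE (Gregorian); the target day is −13591 days from there, so JDN = 2437954.

2437954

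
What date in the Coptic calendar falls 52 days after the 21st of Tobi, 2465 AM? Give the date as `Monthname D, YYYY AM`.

Paremhat 13, 2465 AM

JDN of the 21st of Tobi, 2465 AM = 2725146.
2725146 + 52 = 2725198.
JDN 2725198 in the Coptic calendar is Paremhat 13, 2465 AM.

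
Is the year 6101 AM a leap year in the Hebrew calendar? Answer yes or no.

no

Hebrew year 6101 is year 2 of its 19-year Metonic cycle; leap years are at positions 3, 6, 8, 11, 14, 17, 19, so it is a common year (12 months).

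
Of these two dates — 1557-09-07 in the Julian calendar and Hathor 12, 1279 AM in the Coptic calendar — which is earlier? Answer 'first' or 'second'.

first

The two dates have Julian Day Numbers 2290002 and 2291890 respectively.
Since 2290002 < 2291890, the first date comes first.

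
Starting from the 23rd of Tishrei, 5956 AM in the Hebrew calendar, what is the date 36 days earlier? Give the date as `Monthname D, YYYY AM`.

Elul 16, 5955 AM

JDN of the 23rd of Tishrei, 5956 AM = 2523067.
2523067 − 36 = 2523031.
JDN 2523031 in the Hebrew calendar is Elul 16, 5955 AM.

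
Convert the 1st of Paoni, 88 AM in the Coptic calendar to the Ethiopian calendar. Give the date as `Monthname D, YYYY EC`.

Sene 1, 364 EC

Julian Day Number of the source date = 1857077.
Converting JDN 1857077 to the Ethiopian calendar gives 1 Sene 364 EC.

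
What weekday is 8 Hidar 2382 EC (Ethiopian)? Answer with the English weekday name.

This is JDN 2593948 (20 November 2389 Gregorian).
2593948 ≡ 0 (mod 7); counting from Monday = 0 gives Monday.

Monday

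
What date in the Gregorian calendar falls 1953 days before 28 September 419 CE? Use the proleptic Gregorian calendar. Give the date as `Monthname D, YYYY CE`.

May 24, 414 CE

Counting 1953 days back from JDN 1874367 reaches JDN 1872414, which is May 24, 414 CE.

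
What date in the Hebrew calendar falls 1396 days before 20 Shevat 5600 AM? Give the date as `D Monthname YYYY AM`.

JDN of 20 Shevat 5600 AM = 2393130.
2393130 − 1396 = 2391734.
JDN 2391734 in the Hebrew calendar is 12 Nisan 5596 AM.

12 Nisan 5596 AM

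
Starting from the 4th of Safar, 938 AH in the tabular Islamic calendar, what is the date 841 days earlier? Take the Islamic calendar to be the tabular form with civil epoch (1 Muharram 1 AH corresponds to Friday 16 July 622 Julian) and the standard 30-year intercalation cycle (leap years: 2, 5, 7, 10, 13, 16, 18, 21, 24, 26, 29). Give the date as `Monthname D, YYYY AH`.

Ramadan 21, 935 AH

The starting date is JDN 2280515; 2280515 − 841 = 2279674.
JDN 2279674 corresponds to Ramadan 21, 935 AH.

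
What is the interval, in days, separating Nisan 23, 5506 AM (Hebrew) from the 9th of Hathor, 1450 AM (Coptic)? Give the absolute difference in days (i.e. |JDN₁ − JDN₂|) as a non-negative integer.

4531

JDN of the first date = 2358876.
JDN of the second date = 2354345.
|2354345 − 2358876| = 4531.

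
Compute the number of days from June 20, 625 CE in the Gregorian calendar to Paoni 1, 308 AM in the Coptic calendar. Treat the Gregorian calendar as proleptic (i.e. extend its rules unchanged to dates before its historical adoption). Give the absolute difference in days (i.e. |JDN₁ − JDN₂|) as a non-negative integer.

12075

First date → JDN 1949507; second date → JDN 1937432.
The interval is |1949507 − 1937432| = 12075 days.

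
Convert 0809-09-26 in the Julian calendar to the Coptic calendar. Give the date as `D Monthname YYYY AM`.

Julian Day Number of the source date = 2016814.
Converting JDN 2016814 to the Coptic calendar gives 29 Thout 526 AM.

29 Thout 526 AM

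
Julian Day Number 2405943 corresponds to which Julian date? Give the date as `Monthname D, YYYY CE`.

February 11, 1875 CE

JDN 2405943 is 23 February 1875 in the Gregorian calendar.
In the Julian calendar that day is February 11, 1875 CE.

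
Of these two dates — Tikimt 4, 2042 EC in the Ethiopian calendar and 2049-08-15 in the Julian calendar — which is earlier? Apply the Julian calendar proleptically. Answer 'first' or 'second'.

second

The two dates have Julian Day Numbers 2469729 and 2469682 respectively.
Since 2469682 < 2469729, the second date comes first.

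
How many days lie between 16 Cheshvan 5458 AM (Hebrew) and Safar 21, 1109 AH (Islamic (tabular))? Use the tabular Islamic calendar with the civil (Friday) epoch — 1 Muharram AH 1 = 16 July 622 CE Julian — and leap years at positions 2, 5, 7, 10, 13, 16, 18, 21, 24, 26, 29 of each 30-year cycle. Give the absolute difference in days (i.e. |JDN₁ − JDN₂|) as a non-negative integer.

53

JDN of the first date = 2341181.
JDN of the second date = 2341128.
|2341128 − 2341181| = 53.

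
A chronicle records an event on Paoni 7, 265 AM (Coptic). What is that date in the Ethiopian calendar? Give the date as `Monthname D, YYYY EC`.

Sene 7, 541 EC

Julian Day Number of the source date = 1921732.
Converting JDN 1921732 to the Ethiopian calendar gives 7 Sene 541 EC.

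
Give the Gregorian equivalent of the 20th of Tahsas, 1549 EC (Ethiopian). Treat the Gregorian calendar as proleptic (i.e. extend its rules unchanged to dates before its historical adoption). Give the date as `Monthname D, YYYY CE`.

Both dates share Julian Day Number 2289737; in the Gregorian calendar that is 26 December 1556 CE.

December 26, 1556 CE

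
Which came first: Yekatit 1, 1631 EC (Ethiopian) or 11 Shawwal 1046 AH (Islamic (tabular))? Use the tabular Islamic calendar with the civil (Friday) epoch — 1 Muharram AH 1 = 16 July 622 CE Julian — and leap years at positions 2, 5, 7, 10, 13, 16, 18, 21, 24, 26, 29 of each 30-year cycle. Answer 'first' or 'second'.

second

First date → JDN 2319728; second date → JDN 2319029.
JDN 2319029 < JDN 2319728, so the second date is earlier.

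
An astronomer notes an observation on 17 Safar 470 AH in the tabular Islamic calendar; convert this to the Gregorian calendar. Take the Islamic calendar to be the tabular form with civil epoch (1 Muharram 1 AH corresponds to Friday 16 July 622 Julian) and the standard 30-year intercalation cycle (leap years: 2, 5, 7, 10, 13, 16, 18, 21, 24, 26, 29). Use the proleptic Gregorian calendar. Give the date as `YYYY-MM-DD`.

1077-09-15

Both dates share Julian Day Number 2114684; in the Gregorian calendar that is 15 September 1077 CE.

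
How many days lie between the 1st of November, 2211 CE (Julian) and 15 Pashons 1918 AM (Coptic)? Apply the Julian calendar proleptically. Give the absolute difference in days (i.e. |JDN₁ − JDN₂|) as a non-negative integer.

3462

First date → JDN 2528930; second date → JDN 2525468.
The interval is |2528930 − 2525468| = 3462 days.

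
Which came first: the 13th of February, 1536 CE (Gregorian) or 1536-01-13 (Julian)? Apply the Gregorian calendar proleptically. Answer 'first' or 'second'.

First date → JDN 2282115; second date → JDN 2282094.
JDN 2282094 < JDN 2282115, so the second date is earlier.

second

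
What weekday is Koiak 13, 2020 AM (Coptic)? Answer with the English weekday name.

Equivalently 26 December 2303 Gregorian, JDN 2562572.
2562572 ≡ 5 (mod 7); counting from Monday = 0 gives Saturday.

Saturday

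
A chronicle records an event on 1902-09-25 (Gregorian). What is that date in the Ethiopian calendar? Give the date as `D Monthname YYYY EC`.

15 Meskerem 1895 EC

Both dates share Julian Day Number 2416018; in the Ethiopian calendar that is 15 Meskerem 1895 EC.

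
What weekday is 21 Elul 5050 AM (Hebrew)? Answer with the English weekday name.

In the proleptic Gregorian calendar this is 5 September 1290 (JDN 2192471).
JDN 2192471 mod 7 = 1, and JDN 0 was a Monday, so this is a Tuesday.

Tuesday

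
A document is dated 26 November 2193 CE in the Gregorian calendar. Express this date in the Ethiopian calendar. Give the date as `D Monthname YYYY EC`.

Julian Day Number of the source date = 2522367.
Converting JDN 2522367 to the Ethiopian calendar gives 16 Hidar 2186 EC.

16 Hidar 2186 EC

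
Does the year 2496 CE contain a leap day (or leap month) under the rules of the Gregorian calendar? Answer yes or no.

2496 is divisible by 4 and not by 100, so it is a leap year.

yes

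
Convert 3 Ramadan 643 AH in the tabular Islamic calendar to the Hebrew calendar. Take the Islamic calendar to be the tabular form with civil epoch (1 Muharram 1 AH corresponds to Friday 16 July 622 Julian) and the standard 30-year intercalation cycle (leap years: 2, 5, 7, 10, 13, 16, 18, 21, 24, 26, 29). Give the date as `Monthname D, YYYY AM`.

Shevat 3, 5006 AM

Both dates share Julian Day Number 2176181; in the Hebrew calendar that is 3 Shevat 5006 AM.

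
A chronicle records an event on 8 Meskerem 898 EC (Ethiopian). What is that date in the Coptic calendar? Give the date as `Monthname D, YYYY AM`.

Julian Day Number of the source date = 2051857.
Converting JDN 2051857 to the Coptic calendar gives 8 Thout 622 AM.

Thout 8, 622 AM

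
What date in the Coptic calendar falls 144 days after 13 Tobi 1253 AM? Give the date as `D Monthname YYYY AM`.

7 Paoni 1253 AM

The starting date is JDN 2282455; 2282455 + 144 = 2282599.
JDN 2282599 corresponds to 7 Paoni 1253 AM.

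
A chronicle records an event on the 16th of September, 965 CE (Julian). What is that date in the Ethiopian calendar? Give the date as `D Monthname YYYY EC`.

19 Meskerem 958 EC

The source date corresponds to 21 September 965 in the proleptic Gregorian calendar (JDN 2073783).
That day falls on 19 Meskerem 958 EC in the Ethiopian calendar.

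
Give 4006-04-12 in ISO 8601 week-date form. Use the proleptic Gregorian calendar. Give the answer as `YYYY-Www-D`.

4006-W15-3

The weekday is Wednesday (ISO weekday 3).
That Wednesday belongs to ISO week 15 of ISO year 4006.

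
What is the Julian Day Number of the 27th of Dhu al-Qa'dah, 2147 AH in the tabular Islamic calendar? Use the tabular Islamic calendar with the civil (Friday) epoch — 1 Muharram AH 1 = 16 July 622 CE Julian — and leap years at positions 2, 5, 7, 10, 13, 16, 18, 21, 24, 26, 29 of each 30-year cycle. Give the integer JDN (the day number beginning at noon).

2709232

Equivalently 11 July 2705 (Gregorian).
JDN 2451545 is 1 January 2000 CE (Gregorian); the target day is +257687 days from there, so JDN = 2709232.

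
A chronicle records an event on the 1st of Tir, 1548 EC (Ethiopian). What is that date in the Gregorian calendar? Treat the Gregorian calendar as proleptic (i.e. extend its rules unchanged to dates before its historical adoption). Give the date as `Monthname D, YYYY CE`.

Both dates share Julian Day Number 2289383; in the Gregorian calendar that is 7 January 1556 CE.

January 7, 1556 CE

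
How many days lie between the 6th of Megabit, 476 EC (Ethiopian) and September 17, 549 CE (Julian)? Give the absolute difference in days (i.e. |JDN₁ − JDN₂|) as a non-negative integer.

23940

First date → JDN 1897900; second date → JDN 1921840.
The interval is |1897900 − 1921840| = 23940 days.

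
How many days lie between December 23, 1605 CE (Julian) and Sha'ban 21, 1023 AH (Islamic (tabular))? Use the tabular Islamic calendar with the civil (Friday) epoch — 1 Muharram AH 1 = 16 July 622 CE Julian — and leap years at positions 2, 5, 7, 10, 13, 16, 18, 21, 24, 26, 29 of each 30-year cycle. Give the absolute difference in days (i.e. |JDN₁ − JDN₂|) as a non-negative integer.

First date → JDN 2307641; second date → JDN 2310830.
The interval is |2307641 − 2310830| = 3189 days.

3189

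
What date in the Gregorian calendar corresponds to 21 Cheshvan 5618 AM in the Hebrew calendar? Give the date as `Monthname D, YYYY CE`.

November 8, 1857 CE

Julian Day Number of the source date = 2399627.
Converting JDN 2399627 to the Gregorian calendar gives 8 November 1857 CE.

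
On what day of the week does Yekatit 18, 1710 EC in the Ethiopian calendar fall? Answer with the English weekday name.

Wednesday

In the Gregorian calendar this is 23 February 1718 (JDN 2348600).
Since JDN mod 7 = 2 (0 = Monday), the day is Wednesday.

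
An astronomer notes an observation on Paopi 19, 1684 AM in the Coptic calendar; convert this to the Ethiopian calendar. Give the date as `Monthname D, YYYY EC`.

Julian Day Number of the source date = 2439794.
Converting JDN 2439794 to the Ethiopian calendar gives 19 Tikimt 1960 EC.

Tikimt 19, 1960 EC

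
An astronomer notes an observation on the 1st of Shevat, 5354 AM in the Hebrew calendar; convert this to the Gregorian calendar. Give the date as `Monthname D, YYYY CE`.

Julian Day Number of the source date = 2303278.
Converting JDN 2303278 to the Gregorian calendar gives 22 January 1594 CE.

January 22, 1594 CE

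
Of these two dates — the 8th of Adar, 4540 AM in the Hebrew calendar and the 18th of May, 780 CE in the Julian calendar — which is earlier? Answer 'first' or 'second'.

First date → JDN 2006001; second date → JDN 2006091.
JDN 2006001 < JDN 2006091, so the first date is earlier.

first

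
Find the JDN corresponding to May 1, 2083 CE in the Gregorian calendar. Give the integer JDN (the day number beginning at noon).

JDN 2400001 is 17 November 1858 CE (Gregorian), MJD 0; the target day is +81980 days from there, so JDN = 2481981.

2481981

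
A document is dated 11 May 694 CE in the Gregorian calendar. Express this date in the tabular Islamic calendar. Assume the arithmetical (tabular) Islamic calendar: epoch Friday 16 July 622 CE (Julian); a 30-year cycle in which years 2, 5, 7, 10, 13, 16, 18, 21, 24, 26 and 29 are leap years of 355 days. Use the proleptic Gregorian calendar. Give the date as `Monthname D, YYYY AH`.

Muharram 7, 75 AH

Both dates share Julian Day Number 1974669; in the tabular Islamic calendar that is 7 Muharram 75 AH.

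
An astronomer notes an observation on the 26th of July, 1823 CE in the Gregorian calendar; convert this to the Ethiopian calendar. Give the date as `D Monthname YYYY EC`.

20 Hamle 1815 EC

Both dates share Julian Day Number 2387103; in the Ethiopian calendar that is 20 Hamle 1815 EC.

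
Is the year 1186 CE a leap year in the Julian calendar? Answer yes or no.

no

1186 mod 4 = 2, so it is a common year in the Julian calendar.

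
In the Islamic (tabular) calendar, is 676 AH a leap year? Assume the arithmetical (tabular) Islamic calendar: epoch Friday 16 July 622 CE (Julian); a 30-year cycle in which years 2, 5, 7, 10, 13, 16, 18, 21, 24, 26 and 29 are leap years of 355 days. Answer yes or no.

Year 676 AH is year 16 of its 30-year cycle; leap positions are 2, 5, 7, 10, 13, 16, 18, 21, 24, 26, 29, so it is a leap year (355 days).

yes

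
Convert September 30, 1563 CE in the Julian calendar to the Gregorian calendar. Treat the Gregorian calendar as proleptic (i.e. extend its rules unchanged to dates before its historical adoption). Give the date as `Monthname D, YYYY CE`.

For dates in this range the Gregorian date is 10 days ahead of the Julian.
30 September 1563 Julian + 10 days → 10 October 1563 Gregorian.

October 10, 1563 CE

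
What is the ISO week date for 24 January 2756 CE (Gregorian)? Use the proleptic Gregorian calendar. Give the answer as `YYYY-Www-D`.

The weekday is Tuesday (ISO weekday 2).
That Tuesday belongs to ISO week 4 of ISO year 2756.

2756-W04-2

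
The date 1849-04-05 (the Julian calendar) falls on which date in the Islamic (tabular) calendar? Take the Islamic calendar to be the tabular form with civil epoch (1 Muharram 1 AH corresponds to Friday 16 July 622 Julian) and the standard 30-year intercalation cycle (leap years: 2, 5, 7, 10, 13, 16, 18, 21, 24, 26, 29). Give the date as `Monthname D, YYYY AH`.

Jumada al-Awwal 24, 1265 AH

Julian Day Number of the source date = 2396500.
Converting JDN 2396500 to the tabular Islamic calendar gives 24 Jumada al-Awwal 1265 AH.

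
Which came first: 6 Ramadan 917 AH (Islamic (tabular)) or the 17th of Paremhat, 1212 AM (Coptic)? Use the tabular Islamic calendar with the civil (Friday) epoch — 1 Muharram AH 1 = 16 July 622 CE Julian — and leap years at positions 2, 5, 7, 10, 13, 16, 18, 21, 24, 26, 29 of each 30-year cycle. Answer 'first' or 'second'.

Converting both to JDN: 2273281 vs 2267544; the smaller is the second.

second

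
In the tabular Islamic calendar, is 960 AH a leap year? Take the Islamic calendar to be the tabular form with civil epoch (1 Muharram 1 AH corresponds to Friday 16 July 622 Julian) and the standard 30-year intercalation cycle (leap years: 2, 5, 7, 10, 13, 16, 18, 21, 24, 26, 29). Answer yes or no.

Year 960 AH is year 30 of its 30-year cycle; leap positions are 2, 5, 7, 10, 13, 16, 18, 21, 24, 26, 29, so it is a common year (354 days).

no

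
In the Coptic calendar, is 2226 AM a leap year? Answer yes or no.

2226 mod 4 = 2; in the Coptic calendar a year is leap when year mod 4 = 3, so it is a common year.

no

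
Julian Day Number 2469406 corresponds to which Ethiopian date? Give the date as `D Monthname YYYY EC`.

16 Hidar 2041 EC

JDN 2469406 is 25 November 2048 in the Gregorian calendar.
In the Ethiopian calendar that day is 16 Hidar 2041 EC.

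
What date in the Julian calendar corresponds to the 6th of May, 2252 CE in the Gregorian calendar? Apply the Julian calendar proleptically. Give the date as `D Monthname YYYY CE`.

At this point the Julian calendar is 15 days behind the Gregorian.
6 May 2252 Gregorian − 15 days → 21 April 2252 Julian.

21 April 2252 CE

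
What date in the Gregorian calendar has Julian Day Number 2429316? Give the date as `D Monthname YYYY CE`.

21 February 1939 CE

JDN 2451545 is 1 Jan 2000; 2429316 is −22229 days from there.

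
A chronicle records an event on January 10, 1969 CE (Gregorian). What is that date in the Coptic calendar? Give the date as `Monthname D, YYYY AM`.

Julian Day Number of the source date = 2440232.
Converting JDN 2440232 to the Coptic calendar gives 2 Tobi 1685 AM.

Tobi 2, 1685 AM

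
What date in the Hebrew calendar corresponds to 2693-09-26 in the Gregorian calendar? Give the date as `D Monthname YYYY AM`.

4 Tishrei 6454 AM

Both dates share Julian Day Number 2704927; in the Hebrew calendar that is 4 Tishrei 6454 AM.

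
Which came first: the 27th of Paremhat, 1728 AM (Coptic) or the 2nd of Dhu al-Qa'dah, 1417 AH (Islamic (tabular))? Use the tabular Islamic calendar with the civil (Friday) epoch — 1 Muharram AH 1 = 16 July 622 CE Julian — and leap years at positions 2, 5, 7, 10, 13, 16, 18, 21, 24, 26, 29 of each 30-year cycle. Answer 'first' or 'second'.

second

Converting both to JDN: 2456023 vs 2450519; the smaller is the second.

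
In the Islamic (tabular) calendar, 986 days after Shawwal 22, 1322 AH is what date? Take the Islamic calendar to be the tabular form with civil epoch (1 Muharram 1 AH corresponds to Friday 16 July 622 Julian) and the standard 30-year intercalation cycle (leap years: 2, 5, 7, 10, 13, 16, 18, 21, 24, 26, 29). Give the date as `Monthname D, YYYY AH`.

Sha'ban 4, 1325 AH

JDN of Shawwal 22, 1322 AH = 2416845.
2416845 + 986 = 2417831.
JDN 2417831 in the tabular Islamic calendar is Sha'ban 4, 1325 AH.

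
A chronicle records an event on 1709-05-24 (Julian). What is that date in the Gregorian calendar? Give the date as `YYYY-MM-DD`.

The Julian–Gregorian offset here is 11 days (Julian trailing).
24 May 1709 Julian + 11 days → 4 June 1709 Gregorian.

1709-06-04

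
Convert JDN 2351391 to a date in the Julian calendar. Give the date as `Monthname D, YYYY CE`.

The Gregorian equivalent of JDN 2351391 is 15 October 1725.
In the Julian calendar that day is October 4, 1725 CE.

October 4, 1725 CE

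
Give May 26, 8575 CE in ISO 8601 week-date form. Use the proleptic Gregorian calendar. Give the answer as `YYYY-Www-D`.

The weekday is Friday (ISO weekday 5).
That Friday belongs to ISO week 21 of ISO year 8575.

8575-W21-5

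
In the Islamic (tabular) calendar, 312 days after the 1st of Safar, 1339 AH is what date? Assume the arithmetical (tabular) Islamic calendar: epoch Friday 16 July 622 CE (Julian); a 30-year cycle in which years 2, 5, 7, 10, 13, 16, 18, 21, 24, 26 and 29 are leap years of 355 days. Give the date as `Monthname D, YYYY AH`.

Dhu al-Hijjah 18, 1339 AH

The starting date is JDN 2422613; 2422613 + 312 = 2422925.
JDN 2422925 corresponds to Dhu al-Hijjah 18, 1339 AH.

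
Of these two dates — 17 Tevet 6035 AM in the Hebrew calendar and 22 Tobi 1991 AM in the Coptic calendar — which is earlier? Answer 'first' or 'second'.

Converting both to JDN: 2552001 vs 2552018; the smaller is the first.

first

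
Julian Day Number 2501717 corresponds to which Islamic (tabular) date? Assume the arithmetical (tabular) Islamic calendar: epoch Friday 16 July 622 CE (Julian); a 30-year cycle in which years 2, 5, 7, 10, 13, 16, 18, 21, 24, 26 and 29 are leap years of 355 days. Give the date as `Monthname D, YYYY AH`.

Rabi' al-Thani 23, 1562 AH

JDN 2501717 is 14 May 2137 in the Gregorian calendar.
In the tabular Islamic calendar that day is Rabi' al-Thani 23, 1562 AH.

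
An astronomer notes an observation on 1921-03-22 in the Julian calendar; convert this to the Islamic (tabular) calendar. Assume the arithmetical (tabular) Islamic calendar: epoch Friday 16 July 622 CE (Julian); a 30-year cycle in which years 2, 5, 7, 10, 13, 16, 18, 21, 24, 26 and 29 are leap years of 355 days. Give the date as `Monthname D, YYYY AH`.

The source date corresponds to 4 April 1921 in the Gregorian calendar (JDN 2422784).
That day falls on 25 Rajab 1339 AH in the tabular Islamic calendar.

Rajab 25, 1339 AH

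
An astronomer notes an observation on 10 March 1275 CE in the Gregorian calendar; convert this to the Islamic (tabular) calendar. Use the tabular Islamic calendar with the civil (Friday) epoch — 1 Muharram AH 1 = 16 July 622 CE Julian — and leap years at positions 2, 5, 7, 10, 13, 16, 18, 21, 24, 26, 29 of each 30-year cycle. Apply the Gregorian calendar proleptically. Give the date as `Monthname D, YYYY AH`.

Both dates share Julian Day Number 2186813; in the tabular Islamic calendar that is 4 Ramadan 673 AH.

Ramadan 4, 673 AH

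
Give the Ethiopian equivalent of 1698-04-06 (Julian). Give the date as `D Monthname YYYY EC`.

Julian Day Number of the source date = 2341348.
Converting JDN 2341348 to the Ethiopian calendar gives 11 Miyazya 1690 EC.

11 Miyazya 1690 EC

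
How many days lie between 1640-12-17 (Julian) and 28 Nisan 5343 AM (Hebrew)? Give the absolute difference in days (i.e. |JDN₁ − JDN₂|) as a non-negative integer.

21071

First date → JDN 2320419; second date → JDN 2299348.
The interval is |2320419 − 2299348| = 21071 days.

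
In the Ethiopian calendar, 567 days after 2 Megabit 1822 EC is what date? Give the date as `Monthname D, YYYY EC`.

Meskerem 18, 1824 EC

Counting 567 days forward from JDN 2389522 reaches JDN 2390089, which is Meskerem 18, 1824 EC.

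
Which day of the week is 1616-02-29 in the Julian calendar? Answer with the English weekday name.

Equivalently 10 March 1616 Gregorian, JDN 2311361.
Since JDN mod 7 = 3 (0 = Monday), the day is Thursday.

Thursday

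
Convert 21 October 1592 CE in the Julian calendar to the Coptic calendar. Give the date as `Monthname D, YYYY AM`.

Both dates share Julian Day Number 2302830; in the Coptic calendar that is 24 Paopi 1309 AM.

Paopi 24, 1309 AM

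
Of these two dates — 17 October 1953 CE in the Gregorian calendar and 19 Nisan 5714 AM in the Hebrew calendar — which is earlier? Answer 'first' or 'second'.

first

First date → JDN 2434668; second date → JDN 2434855.
JDN 2434668 < JDN 2434855, so the first date is earlier.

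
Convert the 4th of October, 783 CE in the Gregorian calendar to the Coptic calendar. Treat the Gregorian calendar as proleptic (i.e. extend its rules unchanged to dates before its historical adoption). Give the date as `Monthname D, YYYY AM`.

Both dates share Julian Day Number 2007321; in the Coptic calendar that is 2 Paopi 500 AM.

Paopi 2, 500 AM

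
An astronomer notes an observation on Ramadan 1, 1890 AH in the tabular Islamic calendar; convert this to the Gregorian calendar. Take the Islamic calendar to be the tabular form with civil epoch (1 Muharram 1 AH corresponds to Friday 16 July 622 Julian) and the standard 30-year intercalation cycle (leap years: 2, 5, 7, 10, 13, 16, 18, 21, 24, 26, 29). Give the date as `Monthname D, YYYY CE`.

December 11, 2455 CE

Both dates share Julian Day Number 2618075; in the Gregorian calendar that is 11 December 2455 CE.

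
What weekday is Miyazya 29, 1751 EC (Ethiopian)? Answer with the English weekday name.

In the Gregorian calendar this is 5 May 1759 (JDN 2363646).
JDN 2363646 mod 7 = 5, and JDN 0 was a Monday, so this is a Saturday.

Saturday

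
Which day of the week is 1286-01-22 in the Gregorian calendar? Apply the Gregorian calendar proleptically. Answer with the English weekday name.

Since JDN mod 7 = 1 (0 = Monday), the day is Tuesday.

Tuesday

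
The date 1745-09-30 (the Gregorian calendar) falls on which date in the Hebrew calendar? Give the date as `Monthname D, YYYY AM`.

Tishrei 4, 5506 AM

Both dates share Julian Day Number 2358681; in the Hebrew calendar that is 4 Tishrei 5506 AM.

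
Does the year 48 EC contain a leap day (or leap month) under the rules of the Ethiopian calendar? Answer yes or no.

no

48 mod 4 = 0; in the Ethiopian calendar a year is leap when year mod 4 = 3, so it is a common year.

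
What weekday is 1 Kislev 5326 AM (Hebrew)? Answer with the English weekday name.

Thursday

Equivalently 4 November 1565 Gregorian, JDN 2292972.
JDN 2292972 mod 7 = 3, and JDN 0 was a Monday, so this is a Thursday.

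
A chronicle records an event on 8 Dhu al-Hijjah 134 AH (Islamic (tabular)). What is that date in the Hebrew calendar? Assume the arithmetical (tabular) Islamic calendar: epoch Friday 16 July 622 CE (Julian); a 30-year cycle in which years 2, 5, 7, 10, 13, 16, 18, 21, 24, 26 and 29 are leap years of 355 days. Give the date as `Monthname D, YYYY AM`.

The source date corresponds to 30 June 752 in the proleptic Gregorian calendar (JDN 1995903).
That day falls on 9 Tammuz 4512 AM in the Hebrew calendar.

Tammuz 9, 4512 AM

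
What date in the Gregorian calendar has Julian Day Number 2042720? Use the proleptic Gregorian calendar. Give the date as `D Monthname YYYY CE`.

3 September 880 CE

JDN 2451545 is 1 Jan 2000; 2042720 is −408825 days from there.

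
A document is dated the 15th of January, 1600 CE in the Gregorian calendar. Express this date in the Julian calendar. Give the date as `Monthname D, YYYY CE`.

For dates in this range the Gregorian date is 10 days ahead of the Julian.
15 January 1600 Gregorian − 10 days → 5 January 1600 Julian.

January 5, 1600 CE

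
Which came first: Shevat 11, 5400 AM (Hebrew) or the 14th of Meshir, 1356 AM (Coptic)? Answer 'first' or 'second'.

Converting both to JDN: 2320092 vs 2320107; the smaller is the first.

first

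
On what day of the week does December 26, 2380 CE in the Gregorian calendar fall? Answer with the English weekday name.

Friday

Since JDN mod 7 = 4 (0 = Monday), the day is Friday.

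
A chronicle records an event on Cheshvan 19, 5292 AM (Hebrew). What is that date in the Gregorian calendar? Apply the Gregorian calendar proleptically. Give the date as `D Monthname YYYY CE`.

Both dates share Julian Day Number 2280558; in the Gregorian calendar that is 9 November 1531 CE.

9 November 1531 CE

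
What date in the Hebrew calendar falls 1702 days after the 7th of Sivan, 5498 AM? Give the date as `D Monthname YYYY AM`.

Counting 1702 days forward from JDN 2355997 reaches JDN 2357699, which is 26 Tevet 5503 AM.

26 Tevet 5503 AM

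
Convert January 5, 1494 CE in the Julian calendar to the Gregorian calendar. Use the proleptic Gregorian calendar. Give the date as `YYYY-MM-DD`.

1494-01-14

For dates in this range the Gregorian date is 9 days ahead of the Julian.
5 January 1494 Julian + 9 days → 14 January 1494 Gregorian.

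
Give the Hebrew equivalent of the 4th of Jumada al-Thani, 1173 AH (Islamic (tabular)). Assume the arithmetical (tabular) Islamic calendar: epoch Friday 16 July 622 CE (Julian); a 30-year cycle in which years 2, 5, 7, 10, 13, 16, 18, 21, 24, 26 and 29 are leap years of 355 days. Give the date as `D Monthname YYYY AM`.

5 Shevat 5520 AM

Julian Day Number of the source date = 2363909.
Converting JDN 2363909 to the Hebrew calendar gives 5 Shevat 5520 AM.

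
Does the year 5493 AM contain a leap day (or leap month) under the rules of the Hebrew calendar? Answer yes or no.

Hebrew year 5493 is year 2 of its 19-year Metonic cycle; leap years are at positions 3, 6, 8, 11, 14, 17, 19, so it is a common year (12 months).

no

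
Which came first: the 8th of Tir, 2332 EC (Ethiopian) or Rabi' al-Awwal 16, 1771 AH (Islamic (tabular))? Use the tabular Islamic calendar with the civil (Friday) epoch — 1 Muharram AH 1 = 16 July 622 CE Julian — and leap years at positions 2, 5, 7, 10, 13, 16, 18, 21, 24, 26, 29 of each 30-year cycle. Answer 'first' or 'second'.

Converting both to JDN: 2575746 vs 2575743; the smaller is the second.

second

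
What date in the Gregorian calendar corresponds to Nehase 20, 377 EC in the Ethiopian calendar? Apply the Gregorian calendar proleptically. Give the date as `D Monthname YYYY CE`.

Julian Day Number of the source date = 1861904.
Converting JDN 1861904 to the Gregorian calendar gives 14 August 385 CE.

14 August 385 CE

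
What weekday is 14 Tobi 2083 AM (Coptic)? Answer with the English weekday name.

In the Gregorian calendar this is 25 January 2367 (JDN 2585613).
JDN 2585613 mod 7 = 2, and JDN 0 was a Monday, so this is a Wednesday.

Wednesday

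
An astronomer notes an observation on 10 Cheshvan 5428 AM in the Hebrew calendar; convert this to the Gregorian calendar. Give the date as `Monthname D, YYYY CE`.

October 28, 1667 CE

Julian Day Number of the source date = 2330220.
Converting JDN 2330220 to the Gregorian calendar gives 28 October 1667 CE.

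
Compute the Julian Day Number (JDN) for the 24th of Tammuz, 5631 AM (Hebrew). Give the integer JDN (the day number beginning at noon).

2404622

In the Gregorian calendar the same day is 13 July 1871.
JDN 2451545 is 1 January 2000 CE (Gregorian); the target day is −46923 days from there, so JDN = 2404622.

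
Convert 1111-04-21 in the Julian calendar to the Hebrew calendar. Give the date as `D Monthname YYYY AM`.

The source date corresponds to 28 April 1111 in the proleptic Gregorian calendar (JDN 2126961).
That day falls on 11 Iyar 4871 AM in the Hebrew calendar.

11 Iyar 4871 AM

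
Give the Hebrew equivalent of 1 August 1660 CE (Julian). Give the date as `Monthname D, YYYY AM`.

Elul 4, 5420 AM

The source date corresponds to 11 August 1660 in the Gregorian calendar (JDN 2327586).
That day falls on 4 Elul 5420 AM in the Hebrew calendar.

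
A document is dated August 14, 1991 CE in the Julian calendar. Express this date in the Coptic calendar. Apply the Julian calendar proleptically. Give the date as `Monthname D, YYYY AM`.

Julian Day Number of the source date = 2448496.
Converting JDN 2448496 to the Coptic calendar gives 21 Mesori 1707 AM.

Mesori 21, 1707 AM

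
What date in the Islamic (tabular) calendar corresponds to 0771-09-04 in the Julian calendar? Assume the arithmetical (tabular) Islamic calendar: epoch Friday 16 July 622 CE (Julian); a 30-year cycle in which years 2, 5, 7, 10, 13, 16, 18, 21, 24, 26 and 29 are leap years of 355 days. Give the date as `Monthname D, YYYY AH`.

The source date corresponds to 8 September 771 in the proleptic Gregorian calendar (JDN 2002912).
That day falls on 19 Ramadan 154 AH in the tabular Islamic calendar.

Ramadan 19, 154 AH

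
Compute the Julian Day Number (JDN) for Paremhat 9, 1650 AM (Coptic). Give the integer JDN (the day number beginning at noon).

2427515

Equivalently 18 March 1934 (Gregorian).
JDN 2299161 is 15 October 1582 CE (Gregorian); the target day is +128354 days from there, so JDN = 2427515.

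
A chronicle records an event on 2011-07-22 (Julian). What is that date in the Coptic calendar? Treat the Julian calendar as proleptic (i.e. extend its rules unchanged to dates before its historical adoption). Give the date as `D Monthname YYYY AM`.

Both dates share Julian Day Number 2455778; in the Coptic calendar that is 28 Epip 1727 AM.

28 Epip 1727 AM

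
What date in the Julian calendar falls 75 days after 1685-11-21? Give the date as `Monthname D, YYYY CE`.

February 4, 1686 CE

Counting 75 days forward from JDN 2336829 reaches JDN 2336904, which is February 4, 1686 CE.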